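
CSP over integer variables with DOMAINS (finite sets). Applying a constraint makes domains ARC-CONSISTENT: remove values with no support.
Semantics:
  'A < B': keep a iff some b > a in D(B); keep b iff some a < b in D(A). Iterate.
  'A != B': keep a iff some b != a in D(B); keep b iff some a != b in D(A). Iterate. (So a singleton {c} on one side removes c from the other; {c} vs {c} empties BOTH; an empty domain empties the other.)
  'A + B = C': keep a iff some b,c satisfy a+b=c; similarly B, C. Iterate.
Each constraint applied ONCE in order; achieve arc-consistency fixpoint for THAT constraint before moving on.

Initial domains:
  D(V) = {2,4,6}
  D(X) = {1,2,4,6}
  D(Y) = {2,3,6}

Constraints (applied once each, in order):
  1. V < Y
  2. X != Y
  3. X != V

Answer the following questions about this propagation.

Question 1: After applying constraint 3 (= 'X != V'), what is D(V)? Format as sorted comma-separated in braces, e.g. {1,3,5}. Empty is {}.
Answer: {2,4}

Derivation:
Constraint 1 (V < Y) on D(V)={2,4,6} D(Y)={2,3,6}: V {2,4,6}->{2,4}; Y {2,3,6}->{3,6}
Constraint 2 (X != Y) on D(X)={1,2,4,6} D(Y)={3,6}: no change
Constraint 3 (X != V) on D(X)={1,2,4,6} D(V)={2,4}: no change
So after constraint 3: D(V) = {2,4}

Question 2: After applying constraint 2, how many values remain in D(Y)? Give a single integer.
Answer: 2

Derivation:
Constraint 1 (V < Y) on D(V)={2,4,6} D(Y)={2,3,6}: V {2,4,6}->{2,4}; Y {2,3,6}->{3,6}
Constraint 2 (X != Y) on D(X)={1,2,4,6} D(Y)={3,6}: no change
So after constraint 2: D(Y)={3,6}, size = 2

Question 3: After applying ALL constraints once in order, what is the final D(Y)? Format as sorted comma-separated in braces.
Constraint 1 (V < Y) on D(V)={2,4,6} D(Y)={2,3,6}: V {2,4,6}->{2,4}; Y {2,3,6}->{3,6}
Constraint 2 (X != Y) on D(X)={1,2,4,6} D(Y)={3,6}: no change
Constraint 3 (X != V) on D(X)={1,2,4,6} D(V)={2,4}: no change
So after all 3 constraints: D(Y) = {3,6}

Answer: {3,6}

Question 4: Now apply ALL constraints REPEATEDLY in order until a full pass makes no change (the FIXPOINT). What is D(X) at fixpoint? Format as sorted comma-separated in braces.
Answer: {1,2,4,6}

Derivation:
pass 0 (initial): D(X)={1,2,4,6}
pass 1: V {2,4,6}->{2,4}; Y {2,3,6}->{3,6}
pass 2: no change
Fixpoint after 2 passes: D(X) = {1,2,4,6}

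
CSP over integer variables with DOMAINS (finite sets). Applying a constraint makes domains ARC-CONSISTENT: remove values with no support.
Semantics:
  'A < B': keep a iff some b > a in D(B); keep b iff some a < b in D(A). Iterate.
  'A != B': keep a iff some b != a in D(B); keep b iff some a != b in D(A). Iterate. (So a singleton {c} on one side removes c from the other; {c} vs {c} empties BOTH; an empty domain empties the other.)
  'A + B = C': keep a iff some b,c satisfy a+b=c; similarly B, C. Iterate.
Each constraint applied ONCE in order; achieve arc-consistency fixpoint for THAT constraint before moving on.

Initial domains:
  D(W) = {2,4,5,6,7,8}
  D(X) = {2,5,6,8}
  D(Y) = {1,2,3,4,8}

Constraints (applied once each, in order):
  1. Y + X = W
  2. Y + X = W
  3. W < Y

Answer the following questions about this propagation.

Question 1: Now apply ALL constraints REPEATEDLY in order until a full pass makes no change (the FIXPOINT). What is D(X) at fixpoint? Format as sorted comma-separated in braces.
pass 0 (initial): D(X)={2,5,6,8}
pass 1: W {2,4,5,6,7,8}->{}; X {2,5,6,8}->{2,5,6}; Y {1,2,3,4,8}->{}
pass 2: X {2,5,6}->{}
pass 3: no change
Fixpoint after 3 passes: D(X) = {}

Answer: {}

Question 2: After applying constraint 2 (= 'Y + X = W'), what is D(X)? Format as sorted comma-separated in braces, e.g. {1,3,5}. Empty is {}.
Constraint 1 (Y + X = W) on D(Y)={1,2,3,4,8} D(X)={2,5,6,8} D(W)={2,4,5,6,7,8}: Y {1,2,3,4,8}->{1,2,3,4}; X {2,5,6,8}->{2,5,6}; W {2,4,5,6,7,8}->{4,5,6,7,8}
Constraint 2 (Y + X = W) on D(Y)={1,2,3,4} D(X)={2,5,6} D(W)={4,5,6,7,8}: no change
So after constraint 2: D(X) = {2,5,6}

Answer: {2,5,6}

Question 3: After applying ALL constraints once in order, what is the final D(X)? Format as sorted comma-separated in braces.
Constraint 1 (Y + X = W) on D(Y)={1,2,3,4,8} D(X)={2,5,6,8} D(W)={2,4,5,6,7,8}: Y {1,2,3,4,8}->{1,2,3,4}; X {2,5,6,8}->{2,5,6}; W {2,4,5,6,7,8}->{4,5,6,7,8}
Constraint 2 (Y + X = W) on D(Y)={1,2,3,4} D(X)={2,5,6} D(W)={4,5,6,7,8}: no change
Constraint 3 (W < Y) on D(W)={4,5,6,7,8} D(Y)={1,2,3,4}: W {4,5,6,7,8}->{}; Y {1,2,3,4}->{}
So after all 3 constraints: D(X) = {2,5,6}

Answer: {2,5,6}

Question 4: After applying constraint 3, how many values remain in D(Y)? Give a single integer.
Constraint 1 (Y + X = W) on D(Y)={1,2,3,4,8} D(X)={2,5,6,8} D(W)={2,4,5,6,7,8}: Y {1,2,3,4,8}->{1,2,3,4}; X {2,5,6,8}->{2,5,6}; W {2,4,5,6,7,8}->{4,5,6,7,8}
Constraint 2 (Y + X = W) on D(Y)={1,2,3,4} D(X)={2,5,6} D(W)={4,5,6,7,8}: no change
Constraint 3 (W < Y) on D(W)={4,5,6,7,8} D(Y)={1,2,3,4}: W {4,5,6,7,8}->{}; Y {1,2,3,4}->{}
So after constraint 3: D(Y)={}, size = 0

Answer: 0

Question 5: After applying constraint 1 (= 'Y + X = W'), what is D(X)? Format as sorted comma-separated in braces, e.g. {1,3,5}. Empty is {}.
Constraint 1 (Y + X = W) on D(Y)={1,2,3,4,8} D(X)={2,5,6,8} D(W)={2,4,5,6,7,8}: Y {1,2,3,4,8}->{1,2,3,4}; X {2,5,6,8}->{2,5,6}; W {2,4,5,6,7,8}->{4,5,6,7,8}
So after constraint 1: D(X) = {2,5,6}

Answer: {2,5,6}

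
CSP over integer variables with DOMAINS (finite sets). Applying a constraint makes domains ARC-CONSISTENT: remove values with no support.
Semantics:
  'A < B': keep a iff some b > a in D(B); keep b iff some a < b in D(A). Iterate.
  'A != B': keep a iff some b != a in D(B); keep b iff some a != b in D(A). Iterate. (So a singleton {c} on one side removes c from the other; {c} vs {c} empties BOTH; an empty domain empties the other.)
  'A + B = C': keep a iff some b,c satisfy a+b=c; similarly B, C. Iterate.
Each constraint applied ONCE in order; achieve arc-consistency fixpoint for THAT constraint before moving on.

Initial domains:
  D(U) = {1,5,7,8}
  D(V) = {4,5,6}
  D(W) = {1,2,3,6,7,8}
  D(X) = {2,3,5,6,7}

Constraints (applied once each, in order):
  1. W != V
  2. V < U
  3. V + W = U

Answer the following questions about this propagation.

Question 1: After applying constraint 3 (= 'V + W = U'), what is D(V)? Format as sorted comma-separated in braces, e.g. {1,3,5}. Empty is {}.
Answer: {4,5,6}

Derivation:
Constraint 1 (W != V) on D(W)={1,2,3,6,7,8} D(V)={4,5,6}: no change
Constraint 2 (V < U) on D(V)={4,5,6} D(U)={1,5,7,8}: U {1,5,7,8}->{5,7,8}
Constraint 3 (V + W = U) on D(V)={4,5,6} D(W)={1,2,3,6,7,8} D(U)={5,7,8}: W {1,2,3,6,7,8}->{1,2,3}
So after constraint 3: D(V) = {4,5,6}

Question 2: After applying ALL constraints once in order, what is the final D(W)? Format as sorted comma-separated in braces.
Answer: {1,2,3}

Derivation:
Constraint 1 (W != V) on D(W)={1,2,3,6,7,8} D(V)={4,5,6}: no change
Constraint 2 (V < U) on D(V)={4,5,6} D(U)={1,5,7,8}: U {1,5,7,8}->{5,7,8}
Constraint 3 (V + W = U) on D(V)={4,5,6} D(W)={1,2,3,6,7,8} D(U)={5,7,8}: W {1,2,3,6,7,8}->{1,2,3}
So after all 3 constraints: D(W) = {1,2,3}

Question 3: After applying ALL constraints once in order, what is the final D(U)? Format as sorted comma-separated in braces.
Constraint 1 (W != V) on D(W)={1,2,3,6,7,8} D(V)={4,5,6}: no change
Constraint 2 (V < U) on D(V)={4,5,6} D(U)={1,5,7,8}: U {1,5,7,8}->{5,7,8}
Constraint 3 (V + W = U) on D(V)={4,5,6} D(W)={1,2,3,6,7,8} D(U)={5,7,8}: W {1,2,3,6,7,8}->{1,2,3}
So after all 3 constraints: D(U) = {5,7,8}

Answer: {5,7,8}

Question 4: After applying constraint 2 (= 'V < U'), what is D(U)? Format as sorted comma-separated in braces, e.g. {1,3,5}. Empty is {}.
Constraint 1 (W != V) on D(W)={1,2,3,6,7,8} D(V)={4,5,6}: no change
Constraint 2 (V < U) on D(V)={4,5,6} D(U)={1,5,7,8}: U {1,5,7,8}->{5,7,8}
So after constraint 2: D(U) = {5,7,8}

Answer: {5,7,8}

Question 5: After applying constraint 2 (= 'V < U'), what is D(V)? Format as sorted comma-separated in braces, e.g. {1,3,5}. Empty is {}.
Answer: {4,5,6}

Derivation:
Constraint 1 (W != V) on D(W)={1,2,3,6,7,8} D(V)={4,5,6}: no change
Constraint 2 (V < U) on D(V)={4,5,6} D(U)={1,5,7,8}: U {1,5,7,8}->{5,7,8}
So after constraint 2: D(V) = {4,5,6}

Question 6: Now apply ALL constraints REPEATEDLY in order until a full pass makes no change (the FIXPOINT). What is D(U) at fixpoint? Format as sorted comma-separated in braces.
pass 0 (initial): D(U)={1,5,7,8}
pass 1: U {1,5,7,8}->{5,7,8}; W {1,2,3,6,7,8}->{1,2,3}
pass 2: no change
Fixpoint after 2 passes: D(U) = {5,7,8}

Answer: {5,7,8}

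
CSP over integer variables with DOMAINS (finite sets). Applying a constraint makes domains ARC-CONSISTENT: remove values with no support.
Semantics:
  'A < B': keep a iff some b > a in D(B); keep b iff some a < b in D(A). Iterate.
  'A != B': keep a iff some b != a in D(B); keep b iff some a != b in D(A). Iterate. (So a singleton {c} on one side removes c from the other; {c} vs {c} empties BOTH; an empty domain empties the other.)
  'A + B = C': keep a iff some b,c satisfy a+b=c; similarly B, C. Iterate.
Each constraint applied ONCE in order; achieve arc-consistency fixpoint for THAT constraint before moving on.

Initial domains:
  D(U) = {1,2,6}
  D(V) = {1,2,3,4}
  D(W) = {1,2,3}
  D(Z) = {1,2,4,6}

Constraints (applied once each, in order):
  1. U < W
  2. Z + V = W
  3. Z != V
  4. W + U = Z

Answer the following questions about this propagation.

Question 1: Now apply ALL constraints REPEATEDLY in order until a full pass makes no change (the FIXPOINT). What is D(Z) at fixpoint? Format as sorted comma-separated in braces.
Answer: {}

Derivation:
pass 0 (initial): D(Z)={1,2,4,6}
pass 1: U {1,2,6}->{}; V {1,2,3,4}->{1,2}; W {1,2,3}->{}; Z {1,2,4,6}->{}
pass 2: V {1,2}->{}
pass 3: no change
Fixpoint after 3 passes: D(Z) = {}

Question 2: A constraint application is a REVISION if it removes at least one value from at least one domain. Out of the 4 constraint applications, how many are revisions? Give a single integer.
Answer: 3

Derivation:
Constraint 1 (U < W) on D(U)={1,2,6} D(W)={1,2,3}: U {1,2,6}->{1,2}; W {1,2,3}->{2,3} => REVISION
Constraint 2 (Z + V = W) on D(Z)={1,2,4,6} D(V)={1,2,3,4} D(W)={2,3}: Z {1,2,4,6}->{1,2}; V {1,2,3,4}->{1,2} => REVISION
Constraint 3 (Z != V) on D(Z)={1,2} D(V)={1,2}: no change => not a revision
Constraint 4 (W + U = Z) on D(W)={2,3} D(U)={1,2} D(Z)={1,2}: W {2,3}->{}; U {1,2}->{}; Z {1,2}->{} => REVISION
Total revisions = 3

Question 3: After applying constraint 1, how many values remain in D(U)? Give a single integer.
Answer: 2

Derivation:
Constraint 1 (U < W) on D(U)={1,2,6} D(W)={1,2,3}: U {1,2,6}->{1,2}; W {1,2,3}->{2,3}
So after constraint 1: D(U)={1,2}, size = 2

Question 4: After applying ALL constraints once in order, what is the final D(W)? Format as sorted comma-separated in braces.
Answer: {}

Derivation:
Constraint 1 (U < W) on D(U)={1,2,6} D(W)={1,2,3}: U {1,2,6}->{1,2}; W {1,2,3}->{2,3}
Constraint 2 (Z + V = W) on D(Z)={1,2,4,6} D(V)={1,2,3,4} D(W)={2,3}: Z {1,2,4,6}->{1,2}; V {1,2,3,4}->{1,2}
Constraint 3 (Z != V) on D(Z)={1,2} D(V)={1,2}: no change
Constraint 4 (W + U = Z) on D(W)={2,3} D(U)={1,2} D(Z)={1,2}: W {2,3}->{}; U {1,2}->{}; Z {1,2}->{}
So after all 4 constraints: D(W) = {}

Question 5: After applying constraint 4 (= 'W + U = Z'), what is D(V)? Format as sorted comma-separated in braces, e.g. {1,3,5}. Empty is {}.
Constraint 1 (U < W) on D(U)={1,2,6} D(W)={1,2,3}: U {1,2,6}->{1,2}; W {1,2,3}->{2,3}
Constraint 2 (Z + V = W) on D(Z)={1,2,4,6} D(V)={1,2,3,4} D(W)={2,3}: Z {1,2,4,6}->{1,2}; V {1,2,3,4}->{1,2}
Constraint 3 (Z != V) on D(Z)={1,2} D(V)={1,2}: no change
Constraint 4 (W + U = Z) on D(W)={2,3} D(U)={1,2} D(Z)={1,2}: W {2,3}->{}; U {1,2}->{}; Z {1,2}->{}
So after constraint 4: D(V) = {1,2}

Answer: {1,2}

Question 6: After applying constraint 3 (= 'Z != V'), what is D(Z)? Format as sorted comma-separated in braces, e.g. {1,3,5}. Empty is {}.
Answer: {1,2}

Derivation:
Constraint 1 (U < W) on D(U)={1,2,6} D(W)={1,2,3}: U {1,2,6}->{1,2}; W {1,2,3}->{2,3}
Constraint 2 (Z + V = W) on D(Z)={1,2,4,6} D(V)={1,2,3,4} D(W)={2,3}: Z {1,2,4,6}->{1,2}; V {1,2,3,4}->{1,2}
Constraint 3 (Z != V) on D(Z)={1,2} D(V)={1,2}: no change
So after constraint 3: D(Z) = {1,2}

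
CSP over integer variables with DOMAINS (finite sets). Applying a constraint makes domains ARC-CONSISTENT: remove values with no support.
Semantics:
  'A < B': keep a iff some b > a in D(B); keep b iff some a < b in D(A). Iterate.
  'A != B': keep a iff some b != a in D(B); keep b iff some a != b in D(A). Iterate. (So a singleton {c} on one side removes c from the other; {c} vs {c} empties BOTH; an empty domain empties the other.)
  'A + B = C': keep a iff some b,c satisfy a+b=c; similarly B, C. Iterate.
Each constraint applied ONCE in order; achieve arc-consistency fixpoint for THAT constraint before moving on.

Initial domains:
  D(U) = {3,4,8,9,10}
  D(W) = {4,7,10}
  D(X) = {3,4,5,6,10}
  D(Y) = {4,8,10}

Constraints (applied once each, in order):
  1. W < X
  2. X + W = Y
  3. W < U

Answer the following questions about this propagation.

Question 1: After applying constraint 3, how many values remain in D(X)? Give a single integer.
Constraint 1 (W < X) on D(W)={4,7,10} D(X)={3,4,5,6,10}: W {4,7,10}->{4,7}; X {3,4,5,6,10}->{5,6,10}
Constraint 2 (X + W = Y) on D(X)={5,6,10} D(W)={4,7} D(Y)={4,8,10}: X {5,6,10}->{6}; W {4,7}->{4}; Y {4,8,10}->{10}
Constraint 3 (W < U) on D(W)={4} D(U)={3,4,8,9,10}: U {3,4,8,9,10}->{8,9,10}
So after constraint 3: D(X)={6}, size = 1

Answer: 1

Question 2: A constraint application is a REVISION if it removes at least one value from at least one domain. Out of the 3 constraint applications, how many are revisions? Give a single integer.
Constraint 1 (W < X) on D(W)={4,7,10} D(X)={3,4,5,6,10}: W {4,7,10}->{4,7}; X {3,4,5,6,10}->{5,6,10} => REVISION
Constraint 2 (X + W = Y) on D(X)={5,6,10} D(W)={4,7} D(Y)={4,8,10}: X {5,6,10}->{6}; W {4,7}->{4}; Y {4,8,10}->{10} => REVISION
Constraint 3 (W < U) on D(W)={4} D(U)={3,4,8,9,10}: U {3,4,8,9,10}->{8,9,10} => REVISION
Total revisions = 3

Answer: 3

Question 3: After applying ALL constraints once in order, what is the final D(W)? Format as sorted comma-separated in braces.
Answer: {4}

Derivation:
Constraint 1 (W < X) on D(W)={4,7,10} D(X)={3,4,5,6,10}: W {4,7,10}->{4,7}; X {3,4,5,6,10}->{5,6,10}
Constraint 2 (X + W = Y) on D(X)={5,6,10} D(W)={4,7} D(Y)={4,8,10}: X {5,6,10}->{6}; W {4,7}->{4}; Y {4,8,10}->{10}
Constraint 3 (W < U) on D(W)={4} D(U)={3,4,8,9,10}: U {3,4,8,9,10}->{8,9,10}
So after all 3 constraints: D(W) = {4}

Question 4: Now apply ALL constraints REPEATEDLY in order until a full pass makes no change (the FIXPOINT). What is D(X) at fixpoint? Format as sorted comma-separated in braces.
Answer: {6}

Derivation:
pass 0 (initial): D(X)={3,4,5,6,10}
pass 1: U {3,4,8,9,10}->{8,9,10}; W {4,7,10}->{4}; X {3,4,5,6,10}->{6}; Y {4,8,10}->{10}
pass 2: no change
Fixpoint after 2 passes: D(X) = {6}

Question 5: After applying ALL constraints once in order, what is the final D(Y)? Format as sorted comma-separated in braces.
Answer: {10}

Derivation:
Constraint 1 (W < X) on D(W)={4,7,10} D(X)={3,4,5,6,10}: W {4,7,10}->{4,7}; X {3,4,5,6,10}->{5,6,10}
Constraint 2 (X + W = Y) on D(X)={5,6,10} D(W)={4,7} D(Y)={4,8,10}: X {5,6,10}->{6}; W {4,7}->{4}; Y {4,8,10}->{10}
Constraint 3 (W < U) on D(W)={4} D(U)={3,4,8,9,10}: U {3,4,8,9,10}->{8,9,10}
So after all 3 constraints: D(Y) = {10}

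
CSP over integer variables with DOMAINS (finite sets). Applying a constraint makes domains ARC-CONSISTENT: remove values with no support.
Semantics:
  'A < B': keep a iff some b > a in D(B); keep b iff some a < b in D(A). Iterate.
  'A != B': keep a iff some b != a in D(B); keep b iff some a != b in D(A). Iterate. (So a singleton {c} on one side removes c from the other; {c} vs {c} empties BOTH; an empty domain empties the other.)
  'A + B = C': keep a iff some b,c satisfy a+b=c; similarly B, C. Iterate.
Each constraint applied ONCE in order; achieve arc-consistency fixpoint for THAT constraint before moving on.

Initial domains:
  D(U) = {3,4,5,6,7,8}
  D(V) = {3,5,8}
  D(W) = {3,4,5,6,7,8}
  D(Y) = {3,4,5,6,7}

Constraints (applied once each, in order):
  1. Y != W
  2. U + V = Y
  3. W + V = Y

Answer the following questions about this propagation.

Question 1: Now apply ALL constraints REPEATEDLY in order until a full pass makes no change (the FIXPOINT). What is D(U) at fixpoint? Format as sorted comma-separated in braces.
pass 0 (initial): D(U)={3,4,5,6,7,8}
pass 1: U {3,4,5,6,7,8}->{3,4}; V {3,5,8}->{3}; W {3,4,5,6,7,8}->{3,4}; Y {3,4,5,6,7}->{6,7}
pass 2: no change
Fixpoint after 2 passes: D(U) = {3,4}

Answer: {3,4}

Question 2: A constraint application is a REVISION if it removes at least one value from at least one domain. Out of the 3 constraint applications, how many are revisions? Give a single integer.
Constraint 1 (Y != W) on D(Y)={3,4,5,6,7} D(W)={3,4,5,6,7,8}: no change => not a revision
Constraint 2 (U + V = Y) on D(U)={3,4,5,6,7,8} D(V)={3,5,8} D(Y)={3,4,5,6,7}: U {3,4,5,6,7,8}->{3,4}; V {3,5,8}->{3}; Y {3,4,5,6,7}->{6,7} => REVISION
Constraint 3 (W + V = Y) on D(W)={3,4,5,6,7,8} D(V)={3} D(Y)={6,7}: W {3,4,5,6,7,8}->{3,4} => REVISION
Total revisions = 2

Answer: 2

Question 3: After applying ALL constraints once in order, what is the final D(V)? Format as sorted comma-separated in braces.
Answer: {3}

Derivation:
Constraint 1 (Y != W) on D(Y)={3,4,5,6,7} D(W)={3,4,5,6,7,8}: no change
Constraint 2 (U + V = Y) on D(U)={3,4,5,6,7,8} D(V)={3,5,8} D(Y)={3,4,5,6,7}: U {3,4,5,6,7,8}->{3,4}; V {3,5,8}->{3}; Y {3,4,5,6,7}->{6,7}
Constraint 3 (W + V = Y) on D(W)={3,4,5,6,7,8} D(V)={3} D(Y)={6,7}: W {3,4,5,6,7,8}->{3,4}
So after all 3 constraints: D(V) = {3}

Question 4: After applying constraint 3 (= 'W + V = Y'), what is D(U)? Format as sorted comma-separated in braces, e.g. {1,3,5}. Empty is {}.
Constraint 1 (Y != W) on D(Y)={3,4,5,6,7} D(W)={3,4,5,6,7,8}: no change
Constraint 2 (U + V = Y) on D(U)={3,4,5,6,7,8} D(V)={3,5,8} D(Y)={3,4,5,6,7}: U {3,4,5,6,7,8}->{3,4}; V {3,5,8}->{3}; Y {3,4,5,6,7}->{6,7}
Constraint 3 (W + V = Y) on D(W)={3,4,5,6,7,8} D(V)={3} D(Y)={6,7}: W {3,4,5,6,7,8}->{3,4}
So after constraint 3: D(U) = {3,4}

Answer: {3,4}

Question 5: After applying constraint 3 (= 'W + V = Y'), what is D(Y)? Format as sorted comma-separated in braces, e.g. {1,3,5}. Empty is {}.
Constraint 1 (Y != W) on D(Y)={3,4,5,6,7} D(W)={3,4,5,6,7,8}: no change
Constraint 2 (U + V = Y) on D(U)={3,4,5,6,7,8} D(V)={3,5,8} D(Y)={3,4,5,6,7}: U {3,4,5,6,7,8}->{3,4}; V {3,5,8}->{3}; Y {3,4,5,6,7}->{6,7}
Constraint 3 (W + V = Y) on D(W)={3,4,5,6,7,8} D(V)={3} D(Y)={6,7}: W {3,4,5,6,7,8}->{3,4}
So after constraint 3: D(Y) = {6,7}

Answer: {6,7}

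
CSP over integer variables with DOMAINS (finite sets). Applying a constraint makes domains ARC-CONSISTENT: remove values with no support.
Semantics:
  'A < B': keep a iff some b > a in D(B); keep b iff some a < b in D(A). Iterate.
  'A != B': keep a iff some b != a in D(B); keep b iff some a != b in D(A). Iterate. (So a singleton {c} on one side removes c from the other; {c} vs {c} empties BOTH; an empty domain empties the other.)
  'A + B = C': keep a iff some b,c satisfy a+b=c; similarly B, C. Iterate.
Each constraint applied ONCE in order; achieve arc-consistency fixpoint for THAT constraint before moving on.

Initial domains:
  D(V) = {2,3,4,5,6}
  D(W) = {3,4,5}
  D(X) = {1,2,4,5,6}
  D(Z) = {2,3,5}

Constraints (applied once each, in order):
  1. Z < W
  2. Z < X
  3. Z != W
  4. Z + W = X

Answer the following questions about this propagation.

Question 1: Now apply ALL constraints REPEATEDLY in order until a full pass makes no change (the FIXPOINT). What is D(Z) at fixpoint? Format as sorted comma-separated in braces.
pass 0 (initial): D(Z)={2,3,5}
pass 1: W {3,4,5}->{3,4}; X {1,2,4,5,6}->{5,6}; Z {2,3,5}->{2,3}
pass 2: no change
Fixpoint after 2 passes: D(Z) = {2,3}

Answer: {2,3}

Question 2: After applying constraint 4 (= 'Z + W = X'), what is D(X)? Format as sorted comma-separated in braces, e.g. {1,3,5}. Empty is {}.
Answer: {5,6}

Derivation:
Constraint 1 (Z < W) on D(Z)={2,3,5} D(W)={3,4,5}: Z {2,3,5}->{2,3}
Constraint 2 (Z < X) on D(Z)={2,3} D(X)={1,2,4,5,6}: X {1,2,4,5,6}->{4,5,6}
Constraint 3 (Z != W) on D(Z)={2,3} D(W)={3,4,5}: no change
Constraint 4 (Z + W = X) on D(Z)={2,3} D(W)={3,4,5} D(X)={4,5,6}: W {3,4,5}->{3,4}; X {4,5,6}->{5,6}
So after constraint 4: D(X) = {5,6}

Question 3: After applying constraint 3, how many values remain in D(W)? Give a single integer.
Answer: 3

Derivation:
Constraint 1 (Z < W) on D(Z)={2,3,5} D(W)={3,4,5}: Z {2,3,5}->{2,3}
Constraint 2 (Z < X) on D(Z)={2,3} D(X)={1,2,4,5,6}: X {1,2,4,5,6}->{4,5,6}
Constraint 3 (Z != W) on D(Z)={2,3} D(W)={3,4,5}: no change
So after constraint 3: D(W)={3,4,5}, size = 3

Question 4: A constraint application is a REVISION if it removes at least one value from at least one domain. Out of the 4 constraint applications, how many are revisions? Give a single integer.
Answer: 3

Derivation:
Constraint 1 (Z < W) on D(Z)={2,3,5} D(W)={3,4,5}: Z {2,3,5}->{2,3} => REVISION
Constraint 2 (Z < X) on D(Z)={2,3} D(X)={1,2,4,5,6}: X {1,2,4,5,6}->{4,5,6} => REVISION
Constraint 3 (Z != W) on D(Z)={2,3} D(W)={3,4,5}: no change => not a revision
Constraint 4 (Z + W = X) on D(Z)={2,3} D(W)={3,4,5} D(X)={4,5,6}: W {3,4,5}->{3,4}; X {4,5,6}->{5,6} => REVISION
Total revisions = 3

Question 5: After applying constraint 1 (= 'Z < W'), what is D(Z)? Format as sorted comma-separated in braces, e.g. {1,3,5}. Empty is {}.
Answer: {2,3}

Derivation:
Constraint 1 (Z < W) on D(Z)={2,3,5} D(W)={3,4,5}: Z {2,3,5}->{2,3}
So after constraint 1: D(Z) = {2,3}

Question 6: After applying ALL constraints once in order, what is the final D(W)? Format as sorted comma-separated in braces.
Answer: {3,4}

Derivation:
Constraint 1 (Z < W) on D(Z)={2,3,5} D(W)={3,4,5}: Z {2,3,5}->{2,3}
Constraint 2 (Z < X) on D(Z)={2,3} D(X)={1,2,4,5,6}: X {1,2,4,5,6}->{4,5,6}
Constraint 3 (Z != W) on D(Z)={2,3} D(W)={3,4,5}: no change
Constraint 4 (Z + W = X) on D(Z)={2,3} D(W)={3,4,5} D(X)={4,5,6}: W {3,4,5}->{3,4}; X {4,5,6}->{5,6}
So after all 4 constraints: D(W) = {3,4}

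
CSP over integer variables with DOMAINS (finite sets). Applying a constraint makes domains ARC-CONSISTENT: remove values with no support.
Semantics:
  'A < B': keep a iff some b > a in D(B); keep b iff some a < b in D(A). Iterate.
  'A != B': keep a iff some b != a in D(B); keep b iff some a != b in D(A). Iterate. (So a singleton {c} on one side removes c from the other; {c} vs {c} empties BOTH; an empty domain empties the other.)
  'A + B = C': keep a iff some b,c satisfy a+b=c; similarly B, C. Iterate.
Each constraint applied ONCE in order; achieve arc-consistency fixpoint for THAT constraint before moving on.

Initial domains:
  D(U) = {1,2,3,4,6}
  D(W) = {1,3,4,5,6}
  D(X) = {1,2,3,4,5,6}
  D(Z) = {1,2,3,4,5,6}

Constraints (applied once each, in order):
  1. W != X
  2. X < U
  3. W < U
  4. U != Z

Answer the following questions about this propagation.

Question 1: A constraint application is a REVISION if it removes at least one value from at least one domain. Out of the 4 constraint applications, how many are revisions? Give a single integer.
Constraint 1 (W != X) on D(W)={1,3,4,5,6} D(X)={1,2,3,4,5,6}: no change => not a revision
Constraint 2 (X < U) on D(X)={1,2,3,4,5,6} D(U)={1,2,3,4,6}: X {1,2,3,4,5,6}->{1,2,3,4,5}; U {1,2,3,4,6}->{2,3,4,6} => REVISION
Constraint 3 (W < U) on D(W)={1,3,4,5,6} D(U)={2,3,4,6}: W {1,3,4,5,6}->{1,3,4,5} => REVISION
Constraint 4 (U != Z) on D(U)={2,3,4,6} D(Z)={1,2,3,4,5,6}: no change => not a revision
Total revisions = 2

Answer: 2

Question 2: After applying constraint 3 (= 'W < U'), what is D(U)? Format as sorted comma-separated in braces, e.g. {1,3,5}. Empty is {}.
Constraint 1 (W != X) on D(W)={1,3,4,5,6} D(X)={1,2,3,4,5,6}: no change
Constraint 2 (X < U) on D(X)={1,2,3,4,5,6} D(U)={1,2,3,4,6}: X {1,2,3,4,5,6}->{1,2,3,4,5}; U {1,2,3,4,6}->{2,3,4,6}
Constraint 3 (W < U) on D(W)={1,3,4,5,6} D(U)={2,3,4,6}: W {1,3,4,5,6}->{1,3,4,5}
So after constraint 3: D(U) = {2,3,4,6}

Answer: {2,3,4,6}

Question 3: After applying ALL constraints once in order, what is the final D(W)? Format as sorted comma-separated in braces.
Constraint 1 (W != X) on D(W)={1,3,4,5,6} D(X)={1,2,3,4,5,6}: no change
Constraint 2 (X < U) on D(X)={1,2,3,4,5,6} D(U)={1,2,3,4,6}: X {1,2,3,4,5,6}->{1,2,3,4,5}; U {1,2,3,4,6}->{2,3,4,6}
Constraint 3 (W < U) on D(W)={1,3,4,5,6} D(U)={2,3,4,6}: W {1,3,4,5,6}->{1,3,4,5}
Constraint 4 (U != Z) on D(U)={2,3,4,6} D(Z)={1,2,3,4,5,6}: no change
So after all 4 constraints: D(W) = {1,3,4,5}

Answer: {1,3,4,5}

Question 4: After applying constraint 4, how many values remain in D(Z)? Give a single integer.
Answer: 6

Derivation:
Constraint 1 (W != X) on D(W)={1,3,4,5,6} D(X)={1,2,3,4,5,6}: no change
Constraint 2 (X < U) on D(X)={1,2,3,4,5,6} D(U)={1,2,3,4,6}: X {1,2,3,4,5,6}->{1,2,3,4,5}; U {1,2,3,4,6}->{2,3,4,6}
Constraint 3 (W < U) on D(W)={1,3,4,5,6} D(U)={2,3,4,6}: W {1,3,4,5,6}->{1,3,4,5}
Constraint 4 (U != Z) on D(U)={2,3,4,6} D(Z)={1,2,3,4,5,6}: no change
So after constraint 4: D(Z)={1,2,3,4,5,6}, size = 6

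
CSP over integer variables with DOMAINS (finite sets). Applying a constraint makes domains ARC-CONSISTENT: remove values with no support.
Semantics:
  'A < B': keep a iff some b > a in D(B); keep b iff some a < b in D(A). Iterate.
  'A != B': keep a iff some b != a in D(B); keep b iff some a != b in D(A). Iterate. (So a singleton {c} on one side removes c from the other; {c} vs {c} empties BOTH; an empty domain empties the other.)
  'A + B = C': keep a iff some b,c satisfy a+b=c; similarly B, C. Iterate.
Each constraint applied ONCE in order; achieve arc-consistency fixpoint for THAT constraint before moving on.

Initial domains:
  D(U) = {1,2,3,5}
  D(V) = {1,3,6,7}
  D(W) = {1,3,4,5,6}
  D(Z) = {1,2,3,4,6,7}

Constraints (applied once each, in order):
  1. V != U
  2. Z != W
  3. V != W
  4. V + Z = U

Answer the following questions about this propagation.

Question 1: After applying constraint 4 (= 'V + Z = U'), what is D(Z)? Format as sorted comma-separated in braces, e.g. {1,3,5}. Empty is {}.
Answer: {1,2,4}

Derivation:
Constraint 1 (V != U) on D(V)={1,3,6,7} D(U)={1,2,3,5}: no change
Constraint 2 (Z != W) on D(Z)={1,2,3,4,6,7} D(W)={1,3,4,5,6}: no change
Constraint 3 (V != W) on D(V)={1,3,6,7} D(W)={1,3,4,5,6}: no change
Constraint 4 (V + Z = U) on D(V)={1,3,6,7} D(Z)={1,2,3,4,6,7} D(U)={1,2,3,5}: V {1,3,6,7}->{1,3}; Z {1,2,3,4,6,7}->{1,2,4}; U {1,2,3,5}->{2,3,5}
So after constraint 4: D(Z) = {1,2,4}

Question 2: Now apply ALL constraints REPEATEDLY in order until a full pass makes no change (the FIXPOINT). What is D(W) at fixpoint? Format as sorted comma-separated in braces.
Answer: {1,3,4,5,6}

Derivation:
pass 0 (initial): D(W)={1,3,4,5,6}
pass 1: U {1,2,3,5}->{2,3,5}; V {1,3,6,7}->{1,3}; Z {1,2,3,4,6,7}->{1,2,4}
pass 2: no change
Fixpoint after 2 passes: D(W) = {1,3,4,5,6}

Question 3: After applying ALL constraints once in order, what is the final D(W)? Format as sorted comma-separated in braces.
Constraint 1 (V != U) on D(V)={1,3,6,7} D(U)={1,2,3,5}: no change
Constraint 2 (Z != W) on D(Z)={1,2,3,4,6,7} D(W)={1,3,4,5,6}: no change
Constraint 3 (V != W) on D(V)={1,3,6,7} D(W)={1,3,4,5,6}: no change
Constraint 4 (V + Z = U) on D(V)={1,3,6,7} D(Z)={1,2,3,4,6,7} D(U)={1,2,3,5}: V {1,3,6,7}->{1,3}; Z {1,2,3,4,6,7}->{1,2,4}; U {1,2,3,5}->{2,3,5}
So after all 4 constraints: D(W) = {1,3,4,5,6}

Answer: {1,3,4,5,6}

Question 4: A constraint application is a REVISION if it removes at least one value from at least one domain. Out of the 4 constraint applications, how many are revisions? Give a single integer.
Answer: 1

Derivation:
Constraint 1 (V != U) on D(V)={1,3,6,7} D(U)={1,2,3,5}: no change => not a revision
Constraint 2 (Z != W) on D(Z)={1,2,3,4,6,7} D(W)={1,3,4,5,6}: no change => not a revision
Constraint 3 (V != W) on D(V)={1,3,6,7} D(W)={1,3,4,5,6}: no change => not a revision
Constraint 4 (V + Z = U) on D(V)={1,3,6,7} D(Z)={1,2,3,4,6,7} D(U)={1,2,3,5}: V {1,3,6,7}->{1,3}; Z {1,2,3,4,6,7}->{1,2,4}; U {1,2,3,5}->{2,3,5} => REVISION
Total revisions = 1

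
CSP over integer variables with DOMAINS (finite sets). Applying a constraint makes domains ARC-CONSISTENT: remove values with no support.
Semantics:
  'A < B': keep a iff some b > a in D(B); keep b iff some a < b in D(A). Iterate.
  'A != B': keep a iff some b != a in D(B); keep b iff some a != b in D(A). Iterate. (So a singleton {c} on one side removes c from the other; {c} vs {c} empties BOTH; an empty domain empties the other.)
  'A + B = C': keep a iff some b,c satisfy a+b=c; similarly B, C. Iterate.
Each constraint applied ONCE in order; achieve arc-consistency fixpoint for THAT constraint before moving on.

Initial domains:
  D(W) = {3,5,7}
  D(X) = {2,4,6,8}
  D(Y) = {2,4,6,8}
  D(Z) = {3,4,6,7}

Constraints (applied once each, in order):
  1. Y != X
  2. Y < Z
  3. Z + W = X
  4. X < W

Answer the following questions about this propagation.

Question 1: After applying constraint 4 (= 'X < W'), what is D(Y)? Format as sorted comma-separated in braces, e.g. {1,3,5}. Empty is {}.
Answer: {2,4,6}

Derivation:
Constraint 1 (Y != X) on D(Y)={2,4,6,8} D(X)={2,4,6,8}: no change
Constraint 2 (Y < Z) on D(Y)={2,4,6,8} D(Z)={3,4,6,7}: Y {2,4,6,8}->{2,4,6}
Constraint 3 (Z + W = X) on D(Z)={3,4,6,7} D(W)={3,5,7} D(X)={2,4,6,8}: Z {3,4,6,7}->{3}; W {3,5,7}->{3,5}; X {2,4,6,8}->{6,8}
Constraint 4 (X < W) on D(X)={6,8} D(W)={3,5}: X {6,8}->{}; W {3,5}->{}
So after constraint 4: D(Y) = {2,4,6}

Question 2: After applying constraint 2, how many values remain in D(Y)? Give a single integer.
Answer: 3

Derivation:
Constraint 1 (Y != X) on D(Y)={2,4,6,8} D(X)={2,4,6,8}: no change
Constraint 2 (Y < Z) on D(Y)={2,4,6,8} D(Z)={3,4,6,7}: Y {2,4,6,8}->{2,4,6}
So after constraint 2: D(Y)={2,4,6}, size = 3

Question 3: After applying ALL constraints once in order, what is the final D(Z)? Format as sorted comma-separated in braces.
Constraint 1 (Y != X) on D(Y)={2,4,6,8} D(X)={2,4,6,8}: no change
Constraint 2 (Y < Z) on D(Y)={2,4,6,8} D(Z)={3,4,6,7}: Y {2,4,6,8}->{2,4,6}
Constraint 3 (Z + W = X) on D(Z)={3,4,6,7} D(W)={3,5,7} D(X)={2,4,6,8}: Z {3,4,6,7}->{3}; W {3,5,7}->{3,5}; X {2,4,6,8}->{6,8}
Constraint 4 (X < W) on D(X)={6,8} D(W)={3,5}: X {6,8}->{}; W {3,5}->{}
So after all 4 constraints: D(Z) = {3}

Answer: {3}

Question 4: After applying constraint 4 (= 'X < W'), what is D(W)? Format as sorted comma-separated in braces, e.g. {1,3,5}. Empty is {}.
Constraint 1 (Y != X) on D(Y)={2,4,6,8} D(X)={2,4,6,8}: no change
Constraint 2 (Y < Z) on D(Y)={2,4,6,8} D(Z)={3,4,6,7}: Y {2,4,6,8}->{2,4,6}
Constraint 3 (Z + W = X) on D(Z)={3,4,6,7} D(W)={3,5,7} D(X)={2,4,6,8}: Z {3,4,6,7}->{3}; W {3,5,7}->{3,5}; X {2,4,6,8}->{6,8}
Constraint 4 (X < W) on D(X)={6,8} D(W)={3,5}: X {6,8}->{}; W {3,5}->{}
So after constraint 4: D(W) = {}

Answer: {}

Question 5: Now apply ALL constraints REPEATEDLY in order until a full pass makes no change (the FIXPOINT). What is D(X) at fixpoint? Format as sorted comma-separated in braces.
pass 0 (initial): D(X)={2,4,6,8}
pass 1: W {3,5,7}->{}; X {2,4,6,8}->{}; Y {2,4,6,8}->{2,4,6}; Z {3,4,6,7}->{3}
pass 2: Y {2,4,6}->{}; Z {3}->{}
pass 3: no change
Fixpoint after 3 passes: D(X) = {}

Answer: {}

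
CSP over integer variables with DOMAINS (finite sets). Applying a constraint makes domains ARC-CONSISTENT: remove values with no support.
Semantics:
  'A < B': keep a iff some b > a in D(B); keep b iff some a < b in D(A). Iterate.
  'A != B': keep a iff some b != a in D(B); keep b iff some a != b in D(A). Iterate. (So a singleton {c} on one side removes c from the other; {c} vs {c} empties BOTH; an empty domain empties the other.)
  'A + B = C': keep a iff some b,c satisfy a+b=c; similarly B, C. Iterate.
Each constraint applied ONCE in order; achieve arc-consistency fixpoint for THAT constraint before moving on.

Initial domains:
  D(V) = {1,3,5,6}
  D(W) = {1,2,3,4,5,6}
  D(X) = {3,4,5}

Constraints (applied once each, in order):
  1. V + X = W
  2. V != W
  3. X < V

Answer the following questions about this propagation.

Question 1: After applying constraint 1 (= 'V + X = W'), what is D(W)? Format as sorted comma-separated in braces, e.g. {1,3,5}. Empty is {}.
Answer: {4,5,6}

Derivation:
Constraint 1 (V + X = W) on D(V)={1,3,5,6} D(X)={3,4,5} D(W)={1,2,3,4,5,6}: V {1,3,5,6}->{1,3}; W {1,2,3,4,5,6}->{4,5,6}
So after constraint 1: D(W) = {4,5,6}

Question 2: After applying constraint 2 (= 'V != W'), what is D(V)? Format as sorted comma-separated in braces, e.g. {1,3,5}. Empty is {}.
Constraint 1 (V + X = W) on D(V)={1,3,5,6} D(X)={3,4,5} D(W)={1,2,3,4,5,6}: V {1,3,5,6}->{1,3}; W {1,2,3,4,5,6}->{4,5,6}
Constraint 2 (V != W) on D(V)={1,3} D(W)={4,5,6}: no change
So after constraint 2: D(V) = {1,3}

Answer: {1,3}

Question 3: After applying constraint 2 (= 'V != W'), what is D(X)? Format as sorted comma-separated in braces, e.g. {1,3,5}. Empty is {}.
Answer: {3,4,5}

Derivation:
Constraint 1 (V + X = W) on D(V)={1,3,5,6} D(X)={3,4,5} D(W)={1,2,3,4,5,6}: V {1,3,5,6}->{1,3}; W {1,2,3,4,5,6}->{4,5,6}
Constraint 2 (V != W) on D(V)={1,3} D(W)={4,5,6}: no change
So after constraint 2: D(X) = {3,4,5}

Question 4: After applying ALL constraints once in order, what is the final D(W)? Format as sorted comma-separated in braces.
Constraint 1 (V + X = W) on D(V)={1,3,5,6} D(X)={3,4,5} D(W)={1,2,3,4,5,6}: V {1,3,5,6}->{1,3}; W {1,2,3,4,5,6}->{4,5,6}
Constraint 2 (V != W) on D(V)={1,3} D(W)={4,5,6}: no change
Constraint 3 (X < V) on D(X)={3,4,5} D(V)={1,3}: X {3,4,5}->{}; V {1,3}->{}
So after all 3 constraints: D(W) = {4,5,6}

Answer: {4,5,6}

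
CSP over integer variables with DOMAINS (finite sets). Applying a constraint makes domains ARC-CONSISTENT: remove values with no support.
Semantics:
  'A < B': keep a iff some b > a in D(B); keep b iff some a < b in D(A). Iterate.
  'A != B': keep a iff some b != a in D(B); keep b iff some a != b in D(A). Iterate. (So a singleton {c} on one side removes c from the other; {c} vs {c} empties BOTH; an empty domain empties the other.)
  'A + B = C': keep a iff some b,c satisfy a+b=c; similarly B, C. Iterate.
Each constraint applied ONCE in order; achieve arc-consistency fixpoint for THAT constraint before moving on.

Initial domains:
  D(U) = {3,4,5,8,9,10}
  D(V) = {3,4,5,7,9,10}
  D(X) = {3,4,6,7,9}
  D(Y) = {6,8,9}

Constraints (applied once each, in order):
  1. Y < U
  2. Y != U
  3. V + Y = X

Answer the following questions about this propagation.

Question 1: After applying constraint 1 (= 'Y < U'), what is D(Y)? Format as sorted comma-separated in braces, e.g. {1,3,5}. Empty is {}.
Constraint 1 (Y < U) on D(Y)={6,8,9} D(U)={3,4,5,8,9,10}: U {3,4,5,8,9,10}->{8,9,10}
So after constraint 1: D(Y) = {6,8,9}

Answer: {6,8,9}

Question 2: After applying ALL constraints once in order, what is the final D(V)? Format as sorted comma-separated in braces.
Constraint 1 (Y < U) on D(Y)={6,8,9} D(U)={3,4,5,8,9,10}: U {3,4,5,8,9,10}->{8,9,10}
Constraint 2 (Y != U) on D(Y)={6,8,9} D(U)={8,9,10}: no change
Constraint 3 (V + Y = X) on D(V)={3,4,5,7,9,10} D(Y)={6,8,9} D(X)={3,4,6,7,9}: V {3,4,5,7,9,10}->{3}; Y {6,8,9}->{6}; X {3,4,6,7,9}->{9}
So after all 3 constraints: D(V) = {3}

Answer: {3}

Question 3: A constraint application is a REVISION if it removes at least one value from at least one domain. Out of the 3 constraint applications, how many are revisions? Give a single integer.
Answer: 2

Derivation:
Constraint 1 (Y < U) on D(Y)={6,8,9} D(U)={3,4,5,8,9,10}: U {3,4,5,8,9,10}->{8,9,10} => REVISION
Constraint 2 (Y != U) on D(Y)={6,8,9} D(U)={8,9,10}: no change => not a revision
Constraint 3 (V + Y = X) on D(V)={3,4,5,7,9,10} D(Y)={6,8,9} D(X)={3,4,6,7,9}: V {3,4,5,7,9,10}->{3}; Y {6,8,9}->{6}; X {3,4,6,7,9}->{9} => REVISION
Total revisions = 2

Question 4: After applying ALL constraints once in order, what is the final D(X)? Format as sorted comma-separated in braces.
Constraint 1 (Y < U) on D(Y)={6,8,9} D(U)={3,4,5,8,9,10}: U {3,4,5,8,9,10}->{8,9,10}
Constraint 2 (Y != U) on D(Y)={6,8,9} D(U)={8,9,10}: no change
Constraint 3 (V + Y = X) on D(V)={3,4,5,7,9,10} D(Y)={6,8,9} D(X)={3,4,6,7,9}: V {3,4,5,7,9,10}->{3}; Y {6,8,9}->{6}; X {3,4,6,7,9}->{9}
So after all 3 constraints: D(X) = {9}

Answer: {9}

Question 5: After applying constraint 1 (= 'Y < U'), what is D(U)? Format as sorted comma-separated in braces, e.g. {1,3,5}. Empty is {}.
Constraint 1 (Y < U) on D(Y)={6,8,9} D(U)={3,4,5,8,9,10}: U {3,4,5,8,9,10}->{8,9,10}
So after constraint 1: D(U) = {8,9,10}

Answer: {8,9,10}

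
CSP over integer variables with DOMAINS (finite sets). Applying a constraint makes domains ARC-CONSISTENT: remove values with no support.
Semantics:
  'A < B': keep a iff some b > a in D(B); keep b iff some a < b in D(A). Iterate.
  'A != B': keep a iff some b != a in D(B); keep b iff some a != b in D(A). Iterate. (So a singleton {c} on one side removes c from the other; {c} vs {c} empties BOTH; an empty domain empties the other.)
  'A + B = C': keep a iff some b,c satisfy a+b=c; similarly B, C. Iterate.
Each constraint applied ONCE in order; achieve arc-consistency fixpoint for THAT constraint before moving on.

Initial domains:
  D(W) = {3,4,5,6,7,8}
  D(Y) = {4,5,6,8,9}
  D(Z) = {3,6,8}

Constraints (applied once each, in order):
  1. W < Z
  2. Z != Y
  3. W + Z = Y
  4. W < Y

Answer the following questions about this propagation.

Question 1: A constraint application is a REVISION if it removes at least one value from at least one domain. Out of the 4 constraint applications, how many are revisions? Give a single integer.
Constraint 1 (W < Z) on D(W)={3,4,5,6,7,8} D(Z)={3,6,8}: W {3,4,5,6,7,8}->{3,4,5,6,7}; Z {3,6,8}->{6,8} => REVISION
Constraint 2 (Z != Y) on D(Z)={6,8} D(Y)={4,5,6,8,9}: no change => not a revision
Constraint 3 (W + Z = Y) on D(W)={3,4,5,6,7} D(Z)={6,8} D(Y)={4,5,6,8,9}: W {3,4,5,6,7}->{3}; Z {6,8}->{6}; Y {4,5,6,8,9}->{9} => REVISION
Constraint 4 (W < Y) on D(W)={3} D(Y)={9}: no change => not a revision
Total revisions = 2

Answer: 2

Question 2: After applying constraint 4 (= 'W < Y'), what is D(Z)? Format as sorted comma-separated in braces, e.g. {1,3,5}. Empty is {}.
Answer: {6}

Derivation:
Constraint 1 (W < Z) on D(W)={3,4,5,6,7,8} D(Z)={3,6,8}: W {3,4,5,6,7,8}->{3,4,5,6,7}; Z {3,6,8}->{6,8}
Constraint 2 (Z != Y) on D(Z)={6,8} D(Y)={4,5,6,8,9}: no change
Constraint 3 (W + Z = Y) on D(W)={3,4,5,6,7} D(Z)={6,8} D(Y)={4,5,6,8,9}: W {3,4,5,6,7}->{3}; Z {6,8}->{6}; Y {4,5,6,8,9}->{9}
Constraint 4 (W < Y) on D(W)={3} D(Y)={9}: no change
So after constraint 4: D(Z) = {6}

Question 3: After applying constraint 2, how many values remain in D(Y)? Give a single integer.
Constraint 1 (W < Z) on D(W)={3,4,5,6,7,8} D(Z)={3,6,8}: W {3,4,5,6,7,8}->{3,4,5,6,7}; Z {3,6,8}->{6,8}
Constraint 2 (Z != Y) on D(Z)={6,8} D(Y)={4,5,6,8,9}: no change
So after constraint 2: D(Y)={4,5,6,8,9}, size = 5

Answer: 5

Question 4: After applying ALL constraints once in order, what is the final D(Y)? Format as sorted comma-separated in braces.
Answer: {9}

Derivation:
Constraint 1 (W < Z) on D(W)={3,4,5,6,7,8} D(Z)={3,6,8}: W {3,4,5,6,7,8}->{3,4,5,6,7}; Z {3,6,8}->{6,8}
Constraint 2 (Z != Y) on D(Z)={6,8} D(Y)={4,5,6,8,9}: no change
Constraint 3 (W + Z = Y) on D(W)={3,4,5,6,7} D(Z)={6,8} D(Y)={4,5,6,8,9}: W {3,4,5,6,7}->{3}; Z {6,8}->{6}; Y {4,5,6,8,9}->{9}
Constraint 4 (W < Y) on D(W)={3} D(Y)={9}: no change
So after all 4 constraints: D(Y) = {9}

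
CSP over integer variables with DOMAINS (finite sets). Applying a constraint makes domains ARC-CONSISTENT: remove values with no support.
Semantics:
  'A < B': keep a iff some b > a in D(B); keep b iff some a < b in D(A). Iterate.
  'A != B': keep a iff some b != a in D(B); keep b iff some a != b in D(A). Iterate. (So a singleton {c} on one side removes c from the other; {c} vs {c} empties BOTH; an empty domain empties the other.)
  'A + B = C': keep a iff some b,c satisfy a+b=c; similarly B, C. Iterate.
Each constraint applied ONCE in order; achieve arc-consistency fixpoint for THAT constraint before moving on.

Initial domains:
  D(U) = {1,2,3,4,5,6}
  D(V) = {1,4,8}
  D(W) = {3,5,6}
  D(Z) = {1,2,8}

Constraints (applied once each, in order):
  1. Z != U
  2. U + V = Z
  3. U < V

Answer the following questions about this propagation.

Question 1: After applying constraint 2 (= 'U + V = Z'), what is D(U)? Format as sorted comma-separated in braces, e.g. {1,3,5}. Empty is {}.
Answer: {1,4}

Derivation:
Constraint 1 (Z != U) on D(Z)={1,2,8} D(U)={1,2,3,4,5,6}: no change
Constraint 2 (U + V = Z) on D(U)={1,2,3,4,5,6} D(V)={1,4,8} D(Z)={1,2,8}: U {1,2,3,4,5,6}->{1,4}; V {1,4,8}->{1,4}; Z {1,2,8}->{2,8}
So after constraint 2: D(U) = {1,4}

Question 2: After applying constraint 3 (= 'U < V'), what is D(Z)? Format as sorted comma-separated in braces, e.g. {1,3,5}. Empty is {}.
Constraint 1 (Z != U) on D(Z)={1,2,8} D(U)={1,2,3,4,5,6}: no change
Constraint 2 (U + V = Z) on D(U)={1,2,3,4,5,6} D(V)={1,4,8} D(Z)={1,2,8}: U {1,2,3,4,5,6}->{1,4}; V {1,4,8}->{1,4}; Z {1,2,8}->{2,8}
Constraint 3 (U < V) on D(U)={1,4} D(V)={1,4}: U {1,4}->{1}; V {1,4}->{4}
So after constraint 3: D(Z) = {2,8}

Answer: {2,8}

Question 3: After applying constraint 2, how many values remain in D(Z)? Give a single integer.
Answer: 2

Derivation:
Constraint 1 (Z != U) on D(Z)={1,2,8} D(U)={1,2,3,4,5,6}: no change
Constraint 2 (U + V = Z) on D(U)={1,2,3,4,5,6} D(V)={1,4,8} D(Z)={1,2,8}: U {1,2,3,4,5,6}->{1,4}; V {1,4,8}->{1,4}; Z {1,2,8}->{2,8}
So after constraint 2: D(Z)={2,8}, size = 2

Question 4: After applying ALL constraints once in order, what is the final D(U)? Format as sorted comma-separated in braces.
Constraint 1 (Z != U) on D(Z)={1,2,8} D(U)={1,2,3,4,5,6}: no change
Constraint 2 (U + V = Z) on D(U)={1,2,3,4,5,6} D(V)={1,4,8} D(Z)={1,2,8}: U {1,2,3,4,5,6}->{1,4}; V {1,4,8}->{1,4}; Z {1,2,8}->{2,8}
Constraint 3 (U < V) on D(U)={1,4} D(V)={1,4}: U {1,4}->{1}; V {1,4}->{4}
So after all 3 constraints: D(U) = {1}

Answer: {1}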